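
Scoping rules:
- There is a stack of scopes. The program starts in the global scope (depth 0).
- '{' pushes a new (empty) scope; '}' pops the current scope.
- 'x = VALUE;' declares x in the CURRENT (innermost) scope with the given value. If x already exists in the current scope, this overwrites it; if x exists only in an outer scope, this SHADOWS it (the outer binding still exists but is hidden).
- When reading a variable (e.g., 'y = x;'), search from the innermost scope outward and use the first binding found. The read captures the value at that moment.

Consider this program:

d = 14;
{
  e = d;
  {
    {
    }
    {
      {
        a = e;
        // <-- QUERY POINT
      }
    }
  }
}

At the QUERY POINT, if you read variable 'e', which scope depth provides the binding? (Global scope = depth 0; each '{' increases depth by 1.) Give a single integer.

Step 1: declare d=14 at depth 0
Step 2: enter scope (depth=1)
Step 3: declare e=(read d)=14 at depth 1
Step 4: enter scope (depth=2)
Step 5: enter scope (depth=3)
Step 6: exit scope (depth=2)
Step 7: enter scope (depth=3)
Step 8: enter scope (depth=4)
Step 9: declare a=(read e)=14 at depth 4
Visible at query point: a=14 d=14 e=14

Answer: 1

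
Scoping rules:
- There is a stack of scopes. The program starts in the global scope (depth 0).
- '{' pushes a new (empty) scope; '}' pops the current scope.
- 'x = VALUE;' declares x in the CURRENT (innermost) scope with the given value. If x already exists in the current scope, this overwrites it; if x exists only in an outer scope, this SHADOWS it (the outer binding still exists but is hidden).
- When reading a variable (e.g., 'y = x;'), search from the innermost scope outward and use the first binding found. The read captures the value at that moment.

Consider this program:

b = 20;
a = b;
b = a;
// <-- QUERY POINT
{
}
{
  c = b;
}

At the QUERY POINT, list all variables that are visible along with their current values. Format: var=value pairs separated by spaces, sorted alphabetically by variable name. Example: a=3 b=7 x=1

Answer: a=20 b=20

Derivation:
Step 1: declare b=20 at depth 0
Step 2: declare a=(read b)=20 at depth 0
Step 3: declare b=(read a)=20 at depth 0
Visible at query point: a=20 b=20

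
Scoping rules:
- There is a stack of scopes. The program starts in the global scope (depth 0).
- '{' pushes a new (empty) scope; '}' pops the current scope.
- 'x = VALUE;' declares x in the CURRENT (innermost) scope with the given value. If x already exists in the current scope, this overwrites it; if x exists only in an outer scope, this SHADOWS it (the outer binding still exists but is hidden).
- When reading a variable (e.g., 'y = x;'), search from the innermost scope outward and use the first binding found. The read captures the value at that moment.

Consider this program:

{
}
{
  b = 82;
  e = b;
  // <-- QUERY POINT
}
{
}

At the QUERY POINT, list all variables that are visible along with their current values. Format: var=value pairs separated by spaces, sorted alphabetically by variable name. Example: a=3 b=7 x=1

Answer: b=82 e=82

Derivation:
Step 1: enter scope (depth=1)
Step 2: exit scope (depth=0)
Step 3: enter scope (depth=1)
Step 4: declare b=82 at depth 1
Step 5: declare e=(read b)=82 at depth 1
Visible at query point: b=82 e=82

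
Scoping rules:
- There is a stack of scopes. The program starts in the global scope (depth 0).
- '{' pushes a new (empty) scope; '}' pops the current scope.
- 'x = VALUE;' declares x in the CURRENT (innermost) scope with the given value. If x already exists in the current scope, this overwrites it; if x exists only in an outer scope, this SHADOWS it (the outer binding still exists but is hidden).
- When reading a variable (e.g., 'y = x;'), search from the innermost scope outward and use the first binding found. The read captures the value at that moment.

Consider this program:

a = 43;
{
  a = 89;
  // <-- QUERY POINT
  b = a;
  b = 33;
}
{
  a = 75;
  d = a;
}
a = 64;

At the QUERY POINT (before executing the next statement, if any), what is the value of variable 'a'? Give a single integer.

Step 1: declare a=43 at depth 0
Step 2: enter scope (depth=1)
Step 3: declare a=89 at depth 1
Visible at query point: a=89

Answer: 89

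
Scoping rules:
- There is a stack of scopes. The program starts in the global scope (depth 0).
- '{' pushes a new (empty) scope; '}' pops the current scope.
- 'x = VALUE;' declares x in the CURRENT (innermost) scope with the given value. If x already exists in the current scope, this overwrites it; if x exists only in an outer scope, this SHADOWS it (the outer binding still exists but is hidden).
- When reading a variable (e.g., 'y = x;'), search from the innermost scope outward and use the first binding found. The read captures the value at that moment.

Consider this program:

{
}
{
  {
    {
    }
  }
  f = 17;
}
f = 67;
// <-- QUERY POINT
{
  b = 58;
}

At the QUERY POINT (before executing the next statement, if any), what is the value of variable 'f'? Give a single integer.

Step 1: enter scope (depth=1)
Step 2: exit scope (depth=0)
Step 3: enter scope (depth=1)
Step 4: enter scope (depth=2)
Step 5: enter scope (depth=3)
Step 6: exit scope (depth=2)
Step 7: exit scope (depth=1)
Step 8: declare f=17 at depth 1
Step 9: exit scope (depth=0)
Step 10: declare f=67 at depth 0
Visible at query point: f=67

Answer: 67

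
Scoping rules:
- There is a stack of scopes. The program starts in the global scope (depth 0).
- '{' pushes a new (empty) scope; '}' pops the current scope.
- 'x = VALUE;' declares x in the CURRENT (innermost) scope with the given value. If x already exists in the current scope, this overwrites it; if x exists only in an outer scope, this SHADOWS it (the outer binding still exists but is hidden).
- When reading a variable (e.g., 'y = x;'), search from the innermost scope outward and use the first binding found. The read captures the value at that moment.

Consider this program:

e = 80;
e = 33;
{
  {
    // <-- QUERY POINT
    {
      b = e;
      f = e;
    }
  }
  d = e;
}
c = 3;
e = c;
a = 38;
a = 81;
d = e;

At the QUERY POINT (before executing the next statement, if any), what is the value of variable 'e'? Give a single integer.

Answer: 33

Derivation:
Step 1: declare e=80 at depth 0
Step 2: declare e=33 at depth 0
Step 3: enter scope (depth=1)
Step 4: enter scope (depth=2)
Visible at query point: e=33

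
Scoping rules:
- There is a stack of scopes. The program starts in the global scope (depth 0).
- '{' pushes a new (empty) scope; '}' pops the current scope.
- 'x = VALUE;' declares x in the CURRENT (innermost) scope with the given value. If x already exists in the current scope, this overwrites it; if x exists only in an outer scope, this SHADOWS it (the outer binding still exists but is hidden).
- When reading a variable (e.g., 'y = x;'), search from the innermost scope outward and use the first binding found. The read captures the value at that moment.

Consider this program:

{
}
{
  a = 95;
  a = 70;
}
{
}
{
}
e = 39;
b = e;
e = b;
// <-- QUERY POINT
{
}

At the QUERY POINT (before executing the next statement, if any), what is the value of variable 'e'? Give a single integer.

Answer: 39

Derivation:
Step 1: enter scope (depth=1)
Step 2: exit scope (depth=0)
Step 3: enter scope (depth=1)
Step 4: declare a=95 at depth 1
Step 5: declare a=70 at depth 1
Step 6: exit scope (depth=0)
Step 7: enter scope (depth=1)
Step 8: exit scope (depth=0)
Step 9: enter scope (depth=1)
Step 10: exit scope (depth=0)
Step 11: declare e=39 at depth 0
Step 12: declare b=(read e)=39 at depth 0
Step 13: declare e=(read b)=39 at depth 0
Visible at query point: b=39 e=39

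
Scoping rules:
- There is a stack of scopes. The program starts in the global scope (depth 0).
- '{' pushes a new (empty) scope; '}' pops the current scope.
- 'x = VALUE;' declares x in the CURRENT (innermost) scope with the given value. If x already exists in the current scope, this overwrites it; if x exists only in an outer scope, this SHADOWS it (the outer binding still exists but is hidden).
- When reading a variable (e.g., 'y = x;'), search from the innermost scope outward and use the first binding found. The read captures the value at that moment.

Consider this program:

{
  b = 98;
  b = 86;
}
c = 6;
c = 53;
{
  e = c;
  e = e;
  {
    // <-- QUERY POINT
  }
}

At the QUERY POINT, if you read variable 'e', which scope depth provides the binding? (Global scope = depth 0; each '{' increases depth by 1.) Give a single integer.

Answer: 1

Derivation:
Step 1: enter scope (depth=1)
Step 2: declare b=98 at depth 1
Step 3: declare b=86 at depth 1
Step 4: exit scope (depth=0)
Step 5: declare c=6 at depth 0
Step 6: declare c=53 at depth 0
Step 7: enter scope (depth=1)
Step 8: declare e=(read c)=53 at depth 1
Step 9: declare e=(read e)=53 at depth 1
Step 10: enter scope (depth=2)
Visible at query point: c=53 e=53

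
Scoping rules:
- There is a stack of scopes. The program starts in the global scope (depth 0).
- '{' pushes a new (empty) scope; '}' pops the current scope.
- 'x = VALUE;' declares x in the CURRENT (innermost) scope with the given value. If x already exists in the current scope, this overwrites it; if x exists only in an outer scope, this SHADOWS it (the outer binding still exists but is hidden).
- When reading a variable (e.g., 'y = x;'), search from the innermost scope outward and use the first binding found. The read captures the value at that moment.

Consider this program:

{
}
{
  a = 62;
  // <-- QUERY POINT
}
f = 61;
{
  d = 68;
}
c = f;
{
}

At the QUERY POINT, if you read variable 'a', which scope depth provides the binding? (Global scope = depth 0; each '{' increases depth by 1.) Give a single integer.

Step 1: enter scope (depth=1)
Step 2: exit scope (depth=0)
Step 3: enter scope (depth=1)
Step 4: declare a=62 at depth 1
Visible at query point: a=62

Answer: 1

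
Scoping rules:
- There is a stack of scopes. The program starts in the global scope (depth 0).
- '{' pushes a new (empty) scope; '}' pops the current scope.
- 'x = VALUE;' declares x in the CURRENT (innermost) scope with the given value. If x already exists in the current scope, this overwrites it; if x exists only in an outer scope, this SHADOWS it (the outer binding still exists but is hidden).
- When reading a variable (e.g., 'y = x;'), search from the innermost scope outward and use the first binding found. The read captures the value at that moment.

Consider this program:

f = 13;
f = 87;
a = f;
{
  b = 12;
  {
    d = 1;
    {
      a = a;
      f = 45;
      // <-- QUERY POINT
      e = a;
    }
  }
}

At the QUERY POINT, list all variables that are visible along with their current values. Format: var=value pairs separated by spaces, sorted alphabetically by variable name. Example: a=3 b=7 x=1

Step 1: declare f=13 at depth 0
Step 2: declare f=87 at depth 0
Step 3: declare a=(read f)=87 at depth 0
Step 4: enter scope (depth=1)
Step 5: declare b=12 at depth 1
Step 6: enter scope (depth=2)
Step 7: declare d=1 at depth 2
Step 8: enter scope (depth=3)
Step 9: declare a=(read a)=87 at depth 3
Step 10: declare f=45 at depth 3
Visible at query point: a=87 b=12 d=1 f=45

Answer: a=87 b=12 d=1 f=45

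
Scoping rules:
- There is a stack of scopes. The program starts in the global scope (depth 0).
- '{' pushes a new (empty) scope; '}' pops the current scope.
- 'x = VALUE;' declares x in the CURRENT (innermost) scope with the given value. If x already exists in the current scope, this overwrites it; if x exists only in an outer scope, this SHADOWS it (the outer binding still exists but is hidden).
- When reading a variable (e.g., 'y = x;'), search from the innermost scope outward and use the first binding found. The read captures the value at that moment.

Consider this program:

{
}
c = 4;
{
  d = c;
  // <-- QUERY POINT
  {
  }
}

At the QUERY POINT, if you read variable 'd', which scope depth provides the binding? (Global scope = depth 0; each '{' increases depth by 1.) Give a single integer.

Answer: 1

Derivation:
Step 1: enter scope (depth=1)
Step 2: exit scope (depth=0)
Step 3: declare c=4 at depth 0
Step 4: enter scope (depth=1)
Step 5: declare d=(read c)=4 at depth 1
Visible at query point: c=4 d=4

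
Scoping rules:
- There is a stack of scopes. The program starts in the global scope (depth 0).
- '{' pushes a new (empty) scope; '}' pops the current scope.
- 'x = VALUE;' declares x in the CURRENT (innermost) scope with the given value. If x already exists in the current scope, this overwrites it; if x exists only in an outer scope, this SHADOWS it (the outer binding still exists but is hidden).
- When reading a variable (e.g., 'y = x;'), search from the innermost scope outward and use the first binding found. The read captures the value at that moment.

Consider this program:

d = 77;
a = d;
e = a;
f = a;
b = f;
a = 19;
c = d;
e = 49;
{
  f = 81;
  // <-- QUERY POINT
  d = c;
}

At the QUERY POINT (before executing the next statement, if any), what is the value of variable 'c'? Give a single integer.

Answer: 77

Derivation:
Step 1: declare d=77 at depth 0
Step 2: declare a=(read d)=77 at depth 0
Step 3: declare e=(read a)=77 at depth 0
Step 4: declare f=(read a)=77 at depth 0
Step 5: declare b=(read f)=77 at depth 0
Step 6: declare a=19 at depth 0
Step 7: declare c=(read d)=77 at depth 0
Step 8: declare e=49 at depth 0
Step 9: enter scope (depth=1)
Step 10: declare f=81 at depth 1
Visible at query point: a=19 b=77 c=77 d=77 e=49 f=81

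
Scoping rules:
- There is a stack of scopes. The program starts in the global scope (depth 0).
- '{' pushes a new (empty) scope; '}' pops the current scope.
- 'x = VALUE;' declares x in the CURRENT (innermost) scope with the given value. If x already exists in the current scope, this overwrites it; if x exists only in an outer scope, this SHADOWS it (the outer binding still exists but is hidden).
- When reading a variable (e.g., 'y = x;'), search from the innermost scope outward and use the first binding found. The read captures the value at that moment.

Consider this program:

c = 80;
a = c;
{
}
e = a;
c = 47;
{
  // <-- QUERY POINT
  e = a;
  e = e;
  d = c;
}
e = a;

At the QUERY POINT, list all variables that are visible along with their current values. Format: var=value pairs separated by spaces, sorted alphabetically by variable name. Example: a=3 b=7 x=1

Answer: a=80 c=47 e=80

Derivation:
Step 1: declare c=80 at depth 0
Step 2: declare a=(read c)=80 at depth 0
Step 3: enter scope (depth=1)
Step 4: exit scope (depth=0)
Step 5: declare e=(read a)=80 at depth 0
Step 6: declare c=47 at depth 0
Step 7: enter scope (depth=1)
Visible at query point: a=80 c=47 e=80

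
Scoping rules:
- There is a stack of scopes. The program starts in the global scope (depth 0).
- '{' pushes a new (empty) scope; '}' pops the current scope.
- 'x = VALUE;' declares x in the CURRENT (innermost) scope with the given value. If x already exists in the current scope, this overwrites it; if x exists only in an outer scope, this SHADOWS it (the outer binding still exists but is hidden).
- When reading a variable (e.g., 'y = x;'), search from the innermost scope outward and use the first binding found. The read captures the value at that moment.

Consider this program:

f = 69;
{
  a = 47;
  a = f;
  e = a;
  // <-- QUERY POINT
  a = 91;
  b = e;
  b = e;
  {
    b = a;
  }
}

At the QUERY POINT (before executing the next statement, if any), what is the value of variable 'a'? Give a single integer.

Step 1: declare f=69 at depth 0
Step 2: enter scope (depth=1)
Step 3: declare a=47 at depth 1
Step 4: declare a=(read f)=69 at depth 1
Step 5: declare e=(read a)=69 at depth 1
Visible at query point: a=69 e=69 f=69

Answer: 69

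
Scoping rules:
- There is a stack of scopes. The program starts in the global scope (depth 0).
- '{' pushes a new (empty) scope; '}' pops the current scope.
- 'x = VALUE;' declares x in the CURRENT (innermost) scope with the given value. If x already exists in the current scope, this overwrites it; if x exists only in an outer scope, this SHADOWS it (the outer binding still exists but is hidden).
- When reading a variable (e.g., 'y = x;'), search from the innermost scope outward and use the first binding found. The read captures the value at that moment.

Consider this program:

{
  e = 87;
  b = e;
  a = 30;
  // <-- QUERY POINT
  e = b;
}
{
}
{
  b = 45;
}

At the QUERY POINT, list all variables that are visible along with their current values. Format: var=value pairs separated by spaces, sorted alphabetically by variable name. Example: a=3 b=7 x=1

Step 1: enter scope (depth=1)
Step 2: declare e=87 at depth 1
Step 3: declare b=(read e)=87 at depth 1
Step 4: declare a=30 at depth 1
Visible at query point: a=30 b=87 e=87

Answer: a=30 b=87 e=87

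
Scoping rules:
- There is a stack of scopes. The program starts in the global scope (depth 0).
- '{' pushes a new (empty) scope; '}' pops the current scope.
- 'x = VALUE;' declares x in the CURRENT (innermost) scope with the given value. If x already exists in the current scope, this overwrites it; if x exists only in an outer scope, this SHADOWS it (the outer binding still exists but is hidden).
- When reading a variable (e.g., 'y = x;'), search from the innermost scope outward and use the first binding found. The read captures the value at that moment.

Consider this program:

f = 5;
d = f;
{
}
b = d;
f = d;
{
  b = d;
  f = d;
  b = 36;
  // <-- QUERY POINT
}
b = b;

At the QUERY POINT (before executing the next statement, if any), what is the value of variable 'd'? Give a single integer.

Step 1: declare f=5 at depth 0
Step 2: declare d=(read f)=5 at depth 0
Step 3: enter scope (depth=1)
Step 4: exit scope (depth=0)
Step 5: declare b=(read d)=5 at depth 0
Step 6: declare f=(read d)=5 at depth 0
Step 7: enter scope (depth=1)
Step 8: declare b=(read d)=5 at depth 1
Step 9: declare f=(read d)=5 at depth 1
Step 10: declare b=36 at depth 1
Visible at query point: b=36 d=5 f=5

Answer: 5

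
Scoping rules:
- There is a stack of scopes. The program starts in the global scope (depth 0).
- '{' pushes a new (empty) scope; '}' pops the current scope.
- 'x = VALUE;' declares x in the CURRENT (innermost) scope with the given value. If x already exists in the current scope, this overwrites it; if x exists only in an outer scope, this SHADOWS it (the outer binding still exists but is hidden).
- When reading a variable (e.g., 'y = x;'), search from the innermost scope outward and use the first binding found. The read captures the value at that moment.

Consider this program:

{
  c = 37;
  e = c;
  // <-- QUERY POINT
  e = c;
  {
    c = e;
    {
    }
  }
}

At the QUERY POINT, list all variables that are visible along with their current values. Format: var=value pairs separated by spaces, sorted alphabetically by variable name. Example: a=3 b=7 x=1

Answer: c=37 e=37

Derivation:
Step 1: enter scope (depth=1)
Step 2: declare c=37 at depth 1
Step 3: declare e=(read c)=37 at depth 1
Visible at query point: c=37 e=37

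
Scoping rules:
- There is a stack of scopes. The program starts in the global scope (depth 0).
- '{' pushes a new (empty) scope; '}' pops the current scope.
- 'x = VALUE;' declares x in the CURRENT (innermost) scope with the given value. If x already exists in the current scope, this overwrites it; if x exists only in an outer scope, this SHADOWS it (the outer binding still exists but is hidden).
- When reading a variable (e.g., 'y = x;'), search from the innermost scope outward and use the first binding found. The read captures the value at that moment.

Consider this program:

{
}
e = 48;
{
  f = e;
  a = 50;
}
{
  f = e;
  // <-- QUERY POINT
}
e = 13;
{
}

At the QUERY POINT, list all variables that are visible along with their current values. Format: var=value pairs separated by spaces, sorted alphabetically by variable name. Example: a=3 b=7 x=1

Step 1: enter scope (depth=1)
Step 2: exit scope (depth=0)
Step 3: declare e=48 at depth 0
Step 4: enter scope (depth=1)
Step 5: declare f=(read e)=48 at depth 1
Step 6: declare a=50 at depth 1
Step 7: exit scope (depth=0)
Step 8: enter scope (depth=1)
Step 9: declare f=(read e)=48 at depth 1
Visible at query point: e=48 f=48

Answer: e=48 f=48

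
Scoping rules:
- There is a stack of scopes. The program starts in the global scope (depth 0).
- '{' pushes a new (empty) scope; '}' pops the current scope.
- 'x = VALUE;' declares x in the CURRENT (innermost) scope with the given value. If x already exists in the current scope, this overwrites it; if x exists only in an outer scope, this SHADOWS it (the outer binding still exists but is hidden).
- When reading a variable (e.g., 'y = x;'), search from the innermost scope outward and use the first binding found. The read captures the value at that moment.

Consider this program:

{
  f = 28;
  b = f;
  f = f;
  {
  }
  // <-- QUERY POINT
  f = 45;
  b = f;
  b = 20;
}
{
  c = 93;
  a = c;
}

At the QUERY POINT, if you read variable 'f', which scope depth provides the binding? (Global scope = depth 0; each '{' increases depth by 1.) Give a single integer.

Answer: 1

Derivation:
Step 1: enter scope (depth=1)
Step 2: declare f=28 at depth 1
Step 3: declare b=(read f)=28 at depth 1
Step 4: declare f=(read f)=28 at depth 1
Step 5: enter scope (depth=2)
Step 6: exit scope (depth=1)
Visible at query point: b=28 f=28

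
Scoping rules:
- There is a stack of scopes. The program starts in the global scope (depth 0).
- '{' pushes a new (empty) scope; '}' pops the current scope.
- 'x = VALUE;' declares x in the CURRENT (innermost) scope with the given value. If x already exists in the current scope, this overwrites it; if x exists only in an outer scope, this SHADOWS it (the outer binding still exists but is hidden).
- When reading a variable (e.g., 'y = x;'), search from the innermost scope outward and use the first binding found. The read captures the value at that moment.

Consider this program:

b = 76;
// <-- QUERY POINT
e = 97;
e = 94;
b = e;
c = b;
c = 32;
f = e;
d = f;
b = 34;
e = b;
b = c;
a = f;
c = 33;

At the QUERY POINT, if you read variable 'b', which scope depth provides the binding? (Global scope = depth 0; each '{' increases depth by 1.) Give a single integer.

Answer: 0

Derivation:
Step 1: declare b=76 at depth 0
Visible at query point: b=76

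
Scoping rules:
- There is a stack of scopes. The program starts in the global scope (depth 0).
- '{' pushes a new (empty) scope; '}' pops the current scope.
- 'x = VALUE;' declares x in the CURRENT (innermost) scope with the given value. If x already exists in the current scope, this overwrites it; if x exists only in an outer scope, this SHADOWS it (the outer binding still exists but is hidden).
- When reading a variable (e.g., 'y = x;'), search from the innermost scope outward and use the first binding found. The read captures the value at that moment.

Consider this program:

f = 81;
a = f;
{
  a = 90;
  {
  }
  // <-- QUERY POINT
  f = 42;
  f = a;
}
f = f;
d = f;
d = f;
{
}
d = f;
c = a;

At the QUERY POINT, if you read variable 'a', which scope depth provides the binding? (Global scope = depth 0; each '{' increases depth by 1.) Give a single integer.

Step 1: declare f=81 at depth 0
Step 2: declare a=(read f)=81 at depth 0
Step 3: enter scope (depth=1)
Step 4: declare a=90 at depth 1
Step 5: enter scope (depth=2)
Step 6: exit scope (depth=1)
Visible at query point: a=90 f=81

Answer: 1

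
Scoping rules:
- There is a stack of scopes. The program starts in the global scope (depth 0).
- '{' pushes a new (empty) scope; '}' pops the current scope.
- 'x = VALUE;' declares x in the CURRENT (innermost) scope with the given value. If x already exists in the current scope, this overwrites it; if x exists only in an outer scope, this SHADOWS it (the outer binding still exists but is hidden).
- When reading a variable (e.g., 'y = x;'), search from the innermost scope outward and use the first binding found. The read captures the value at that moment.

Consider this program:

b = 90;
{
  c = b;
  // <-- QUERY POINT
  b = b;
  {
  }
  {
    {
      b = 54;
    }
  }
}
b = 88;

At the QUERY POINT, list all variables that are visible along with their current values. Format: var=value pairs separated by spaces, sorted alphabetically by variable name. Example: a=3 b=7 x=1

Step 1: declare b=90 at depth 0
Step 2: enter scope (depth=1)
Step 3: declare c=(read b)=90 at depth 1
Visible at query point: b=90 c=90

Answer: b=90 c=90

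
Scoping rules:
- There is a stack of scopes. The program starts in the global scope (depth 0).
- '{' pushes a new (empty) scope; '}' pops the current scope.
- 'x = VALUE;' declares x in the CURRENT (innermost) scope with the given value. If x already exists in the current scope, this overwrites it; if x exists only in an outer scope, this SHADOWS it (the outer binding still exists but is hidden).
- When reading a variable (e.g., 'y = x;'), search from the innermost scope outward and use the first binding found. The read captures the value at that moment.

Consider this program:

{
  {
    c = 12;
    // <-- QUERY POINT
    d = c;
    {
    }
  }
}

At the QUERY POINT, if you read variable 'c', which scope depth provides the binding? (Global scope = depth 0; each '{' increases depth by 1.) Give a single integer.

Step 1: enter scope (depth=1)
Step 2: enter scope (depth=2)
Step 3: declare c=12 at depth 2
Visible at query point: c=12

Answer: 2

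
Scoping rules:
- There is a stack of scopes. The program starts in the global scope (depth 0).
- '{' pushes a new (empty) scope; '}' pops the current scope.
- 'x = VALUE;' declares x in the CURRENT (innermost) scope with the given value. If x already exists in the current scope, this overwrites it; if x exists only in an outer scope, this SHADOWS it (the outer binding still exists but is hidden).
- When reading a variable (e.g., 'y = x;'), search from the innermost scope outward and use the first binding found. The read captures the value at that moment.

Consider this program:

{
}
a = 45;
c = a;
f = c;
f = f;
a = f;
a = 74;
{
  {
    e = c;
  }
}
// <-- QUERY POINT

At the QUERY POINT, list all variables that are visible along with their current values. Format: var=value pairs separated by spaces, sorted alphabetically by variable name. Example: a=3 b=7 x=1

Step 1: enter scope (depth=1)
Step 2: exit scope (depth=0)
Step 3: declare a=45 at depth 0
Step 4: declare c=(read a)=45 at depth 0
Step 5: declare f=(read c)=45 at depth 0
Step 6: declare f=(read f)=45 at depth 0
Step 7: declare a=(read f)=45 at depth 0
Step 8: declare a=74 at depth 0
Step 9: enter scope (depth=1)
Step 10: enter scope (depth=2)
Step 11: declare e=(read c)=45 at depth 2
Step 12: exit scope (depth=1)
Step 13: exit scope (depth=0)
Visible at query point: a=74 c=45 f=45

Answer: a=74 c=45 f=45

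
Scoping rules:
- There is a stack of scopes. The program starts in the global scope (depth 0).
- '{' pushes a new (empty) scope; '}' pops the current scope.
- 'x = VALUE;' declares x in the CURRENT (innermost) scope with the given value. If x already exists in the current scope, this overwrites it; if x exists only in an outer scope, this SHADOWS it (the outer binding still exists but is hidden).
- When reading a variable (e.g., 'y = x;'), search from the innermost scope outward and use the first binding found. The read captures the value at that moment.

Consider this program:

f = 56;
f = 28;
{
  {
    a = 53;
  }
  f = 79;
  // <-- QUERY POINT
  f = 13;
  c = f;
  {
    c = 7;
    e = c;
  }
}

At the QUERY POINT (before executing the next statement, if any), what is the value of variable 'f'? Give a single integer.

Answer: 79

Derivation:
Step 1: declare f=56 at depth 0
Step 2: declare f=28 at depth 0
Step 3: enter scope (depth=1)
Step 4: enter scope (depth=2)
Step 5: declare a=53 at depth 2
Step 6: exit scope (depth=1)
Step 7: declare f=79 at depth 1
Visible at query point: f=79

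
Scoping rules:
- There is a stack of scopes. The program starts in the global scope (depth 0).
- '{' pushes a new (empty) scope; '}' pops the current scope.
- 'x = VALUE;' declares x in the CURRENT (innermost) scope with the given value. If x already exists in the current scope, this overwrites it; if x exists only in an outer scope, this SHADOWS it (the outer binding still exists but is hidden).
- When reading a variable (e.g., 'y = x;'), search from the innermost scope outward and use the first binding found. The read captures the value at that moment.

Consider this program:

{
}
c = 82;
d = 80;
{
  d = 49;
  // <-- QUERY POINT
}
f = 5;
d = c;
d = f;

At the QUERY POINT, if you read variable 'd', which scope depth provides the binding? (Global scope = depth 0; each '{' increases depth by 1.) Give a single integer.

Answer: 1

Derivation:
Step 1: enter scope (depth=1)
Step 2: exit scope (depth=0)
Step 3: declare c=82 at depth 0
Step 4: declare d=80 at depth 0
Step 5: enter scope (depth=1)
Step 6: declare d=49 at depth 1
Visible at query point: c=82 d=49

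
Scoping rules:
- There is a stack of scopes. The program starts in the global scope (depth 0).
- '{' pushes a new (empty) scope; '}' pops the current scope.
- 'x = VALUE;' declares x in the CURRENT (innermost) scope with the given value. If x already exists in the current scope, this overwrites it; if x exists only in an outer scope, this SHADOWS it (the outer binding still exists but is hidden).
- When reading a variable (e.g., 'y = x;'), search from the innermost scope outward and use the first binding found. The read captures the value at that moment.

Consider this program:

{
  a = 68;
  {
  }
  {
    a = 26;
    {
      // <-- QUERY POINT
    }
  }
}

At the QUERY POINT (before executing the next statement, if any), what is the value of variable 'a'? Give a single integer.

Step 1: enter scope (depth=1)
Step 2: declare a=68 at depth 1
Step 3: enter scope (depth=2)
Step 4: exit scope (depth=1)
Step 5: enter scope (depth=2)
Step 6: declare a=26 at depth 2
Step 7: enter scope (depth=3)
Visible at query point: a=26

Answer: 26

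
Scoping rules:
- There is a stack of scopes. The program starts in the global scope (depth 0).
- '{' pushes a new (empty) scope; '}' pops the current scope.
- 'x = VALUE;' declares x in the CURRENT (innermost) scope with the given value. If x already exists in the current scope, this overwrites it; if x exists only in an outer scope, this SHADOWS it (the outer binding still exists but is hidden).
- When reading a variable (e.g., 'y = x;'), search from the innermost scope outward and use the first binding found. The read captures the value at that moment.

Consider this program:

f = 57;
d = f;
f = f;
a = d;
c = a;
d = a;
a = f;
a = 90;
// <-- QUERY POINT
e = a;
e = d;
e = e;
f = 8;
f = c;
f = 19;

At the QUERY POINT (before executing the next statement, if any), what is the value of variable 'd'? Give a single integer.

Answer: 57

Derivation:
Step 1: declare f=57 at depth 0
Step 2: declare d=(read f)=57 at depth 0
Step 3: declare f=(read f)=57 at depth 0
Step 4: declare a=(read d)=57 at depth 0
Step 5: declare c=(read a)=57 at depth 0
Step 6: declare d=(read a)=57 at depth 0
Step 7: declare a=(read f)=57 at depth 0
Step 8: declare a=90 at depth 0
Visible at query point: a=90 c=57 d=57 f=57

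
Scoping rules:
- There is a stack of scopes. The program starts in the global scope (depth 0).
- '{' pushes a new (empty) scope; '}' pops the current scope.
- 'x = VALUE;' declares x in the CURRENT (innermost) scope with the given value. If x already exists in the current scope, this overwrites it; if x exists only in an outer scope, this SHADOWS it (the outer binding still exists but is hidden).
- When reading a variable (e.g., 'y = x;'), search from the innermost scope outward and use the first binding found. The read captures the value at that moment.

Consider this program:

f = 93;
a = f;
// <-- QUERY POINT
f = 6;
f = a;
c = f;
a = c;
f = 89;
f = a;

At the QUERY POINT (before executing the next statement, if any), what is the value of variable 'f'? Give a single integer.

Step 1: declare f=93 at depth 0
Step 2: declare a=(read f)=93 at depth 0
Visible at query point: a=93 f=93

Answer: 93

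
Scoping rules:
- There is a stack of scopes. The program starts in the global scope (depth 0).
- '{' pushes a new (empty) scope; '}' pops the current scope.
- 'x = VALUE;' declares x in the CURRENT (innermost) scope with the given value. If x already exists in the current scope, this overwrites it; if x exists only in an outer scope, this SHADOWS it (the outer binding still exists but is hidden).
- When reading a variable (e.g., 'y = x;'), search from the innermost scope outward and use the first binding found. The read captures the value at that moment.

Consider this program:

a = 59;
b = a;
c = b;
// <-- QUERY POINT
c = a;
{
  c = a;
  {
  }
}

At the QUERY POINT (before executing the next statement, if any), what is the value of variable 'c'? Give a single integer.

Step 1: declare a=59 at depth 0
Step 2: declare b=(read a)=59 at depth 0
Step 3: declare c=(read b)=59 at depth 0
Visible at query point: a=59 b=59 c=59

Answer: 59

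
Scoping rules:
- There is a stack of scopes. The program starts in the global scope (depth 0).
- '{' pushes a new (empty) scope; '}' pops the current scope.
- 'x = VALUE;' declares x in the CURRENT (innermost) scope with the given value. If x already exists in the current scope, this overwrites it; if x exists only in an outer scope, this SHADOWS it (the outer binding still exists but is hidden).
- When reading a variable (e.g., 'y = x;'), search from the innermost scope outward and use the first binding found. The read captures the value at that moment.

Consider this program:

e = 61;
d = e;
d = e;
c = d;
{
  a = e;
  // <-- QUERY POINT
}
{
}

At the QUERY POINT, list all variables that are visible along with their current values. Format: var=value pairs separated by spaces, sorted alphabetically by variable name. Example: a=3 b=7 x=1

Answer: a=61 c=61 d=61 e=61

Derivation:
Step 1: declare e=61 at depth 0
Step 2: declare d=(read e)=61 at depth 0
Step 3: declare d=(read e)=61 at depth 0
Step 4: declare c=(read d)=61 at depth 0
Step 5: enter scope (depth=1)
Step 6: declare a=(read e)=61 at depth 1
Visible at query point: a=61 c=61 d=61 e=61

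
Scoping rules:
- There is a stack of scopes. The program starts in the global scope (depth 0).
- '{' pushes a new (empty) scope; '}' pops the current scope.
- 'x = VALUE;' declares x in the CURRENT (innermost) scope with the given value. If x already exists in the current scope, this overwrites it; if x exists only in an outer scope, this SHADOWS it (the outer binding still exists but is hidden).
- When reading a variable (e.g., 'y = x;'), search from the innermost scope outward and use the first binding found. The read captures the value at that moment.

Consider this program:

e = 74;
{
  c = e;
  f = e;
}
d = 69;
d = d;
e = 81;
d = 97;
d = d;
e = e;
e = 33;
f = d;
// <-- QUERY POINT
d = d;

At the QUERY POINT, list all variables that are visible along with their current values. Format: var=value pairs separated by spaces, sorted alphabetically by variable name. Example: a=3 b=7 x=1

Step 1: declare e=74 at depth 0
Step 2: enter scope (depth=1)
Step 3: declare c=(read e)=74 at depth 1
Step 4: declare f=(read e)=74 at depth 1
Step 5: exit scope (depth=0)
Step 6: declare d=69 at depth 0
Step 7: declare d=(read d)=69 at depth 0
Step 8: declare e=81 at depth 0
Step 9: declare d=97 at depth 0
Step 10: declare d=(read d)=97 at depth 0
Step 11: declare e=(read e)=81 at depth 0
Step 12: declare e=33 at depth 0
Step 13: declare f=(read d)=97 at depth 0
Visible at query point: d=97 e=33 f=97

Answer: d=97 e=33 f=97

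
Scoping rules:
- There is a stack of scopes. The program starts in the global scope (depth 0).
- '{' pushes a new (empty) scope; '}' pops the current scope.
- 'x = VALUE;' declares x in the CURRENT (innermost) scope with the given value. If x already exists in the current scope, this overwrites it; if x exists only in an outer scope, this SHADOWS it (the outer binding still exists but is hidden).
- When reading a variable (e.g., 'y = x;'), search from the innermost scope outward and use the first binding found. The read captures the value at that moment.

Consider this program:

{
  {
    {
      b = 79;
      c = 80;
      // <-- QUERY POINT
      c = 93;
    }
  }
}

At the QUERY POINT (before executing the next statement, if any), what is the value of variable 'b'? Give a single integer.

Answer: 79

Derivation:
Step 1: enter scope (depth=1)
Step 2: enter scope (depth=2)
Step 3: enter scope (depth=3)
Step 4: declare b=79 at depth 3
Step 5: declare c=80 at depth 3
Visible at query point: b=79 c=80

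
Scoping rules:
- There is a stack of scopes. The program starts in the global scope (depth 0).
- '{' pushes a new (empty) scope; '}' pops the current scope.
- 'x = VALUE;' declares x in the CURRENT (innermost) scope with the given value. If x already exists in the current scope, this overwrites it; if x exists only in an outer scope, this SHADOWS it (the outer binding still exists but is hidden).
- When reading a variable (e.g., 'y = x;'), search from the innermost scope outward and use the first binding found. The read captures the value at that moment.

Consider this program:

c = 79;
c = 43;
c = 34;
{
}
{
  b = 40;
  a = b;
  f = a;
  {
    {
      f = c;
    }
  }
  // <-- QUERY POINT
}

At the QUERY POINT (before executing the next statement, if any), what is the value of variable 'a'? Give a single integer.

Answer: 40

Derivation:
Step 1: declare c=79 at depth 0
Step 2: declare c=43 at depth 0
Step 3: declare c=34 at depth 0
Step 4: enter scope (depth=1)
Step 5: exit scope (depth=0)
Step 6: enter scope (depth=1)
Step 7: declare b=40 at depth 1
Step 8: declare a=(read b)=40 at depth 1
Step 9: declare f=(read a)=40 at depth 1
Step 10: enter scope (depth=2)
Step 11: enter scope (depth=3)
Step 12: declare f=(read c)=34 at depth 3
Step 13: exit scope (depth=2)
Step 14: exit scope (depth=1)
Visible at query point: a=40 b=40 c=34 f=40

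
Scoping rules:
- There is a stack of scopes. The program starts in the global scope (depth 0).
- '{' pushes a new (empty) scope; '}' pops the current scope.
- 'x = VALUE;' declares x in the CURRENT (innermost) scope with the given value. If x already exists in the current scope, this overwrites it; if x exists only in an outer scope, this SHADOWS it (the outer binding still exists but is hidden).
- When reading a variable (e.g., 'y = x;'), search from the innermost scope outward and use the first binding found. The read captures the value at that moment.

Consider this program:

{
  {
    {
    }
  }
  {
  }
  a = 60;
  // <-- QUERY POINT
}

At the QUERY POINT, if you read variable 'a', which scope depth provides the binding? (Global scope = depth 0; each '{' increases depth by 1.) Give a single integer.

Step 1: enter scope (depth=1)
Step 2: enter scope (depth=2)
Step 3: enter scope (depth=3)
Step 4: exit scope (depth=2)
Step 5: exit scope (depth=1)
Step 6: enter scope (depth=2)
Step 7: exit scope (depth=1)
Step 8: declare a=60 at depth 1
Visible at query point: a=60

Answer: 1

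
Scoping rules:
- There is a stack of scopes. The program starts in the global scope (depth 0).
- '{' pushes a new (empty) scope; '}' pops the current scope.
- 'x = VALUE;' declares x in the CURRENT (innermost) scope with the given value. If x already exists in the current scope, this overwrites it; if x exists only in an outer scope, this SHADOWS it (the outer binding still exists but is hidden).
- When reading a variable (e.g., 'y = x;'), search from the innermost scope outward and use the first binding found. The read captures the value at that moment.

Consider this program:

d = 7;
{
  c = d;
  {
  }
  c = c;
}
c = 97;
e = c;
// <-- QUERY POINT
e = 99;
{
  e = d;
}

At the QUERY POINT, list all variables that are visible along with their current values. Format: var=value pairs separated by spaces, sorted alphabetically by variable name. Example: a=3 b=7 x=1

Answer: c=97 d=7 e=97

Derivation:
Step 1: declare d=7 at depth 0
Step 2: enter scope (depth=1)
Step 3: declare c=(read d)=7 at depth 1
Step 4: enter scope (depth=2)
Step 5: exit scope (depth=1)
Step 6: declare c=(read c)=7 at depth 1
Step 7: exit scope (depth=0)
Step 8: declare c=97 at depth 0
Step 9: declare e=(read c)=97 at depth 0
Visible at query point: c=97 d=7 e=97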